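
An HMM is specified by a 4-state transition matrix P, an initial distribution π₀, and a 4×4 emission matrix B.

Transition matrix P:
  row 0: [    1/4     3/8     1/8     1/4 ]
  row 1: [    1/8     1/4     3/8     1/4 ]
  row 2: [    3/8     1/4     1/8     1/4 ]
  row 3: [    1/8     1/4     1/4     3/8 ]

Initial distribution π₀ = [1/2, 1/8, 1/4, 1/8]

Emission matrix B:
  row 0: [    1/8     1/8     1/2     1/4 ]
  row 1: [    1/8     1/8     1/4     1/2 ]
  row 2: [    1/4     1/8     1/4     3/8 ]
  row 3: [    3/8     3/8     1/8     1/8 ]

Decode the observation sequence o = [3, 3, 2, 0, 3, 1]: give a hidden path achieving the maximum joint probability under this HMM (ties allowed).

t=0: δ = [1.250e-01, 6.250e-02, 9.375e-02, 1.562e-02]  (obs o_0=3)
t=1: δ = [8.789e-03, 2.344e-02, 8.789e-03, 3.906e-03]  ψ = [2, 0, 1, 0]  (obs o_1=3)
t=2: δ = [1.648e-03, 1.465e-03, 2.197e-03, 7.324e-04]  ψ = [2, 1, 1, 1]  (obs o_2=2)
t=3: δ = [1.030e-04, 7.725e-05, 1.373e-04, 2.060e-04]  ψ = [2, 0, 1, 2]  (obs o_3=0)
t=4: δ = [1.287e-05, 2.575e-05, 1.931e-05, 9.656e-06]  ψ = [2, 3, 3, 3]  (obs o_4=3)
t=5: δ = [9.052e-07, 8.047e-07, 1.207e-06, 2.414e-06]  ψ = [2, 1, 1, 1]  (obs o_5=1)
backtrack: best end state = 3; path = [0, 1, 2, 3, 1, 3]

path = [0, 1, 2, 3, 1, 3]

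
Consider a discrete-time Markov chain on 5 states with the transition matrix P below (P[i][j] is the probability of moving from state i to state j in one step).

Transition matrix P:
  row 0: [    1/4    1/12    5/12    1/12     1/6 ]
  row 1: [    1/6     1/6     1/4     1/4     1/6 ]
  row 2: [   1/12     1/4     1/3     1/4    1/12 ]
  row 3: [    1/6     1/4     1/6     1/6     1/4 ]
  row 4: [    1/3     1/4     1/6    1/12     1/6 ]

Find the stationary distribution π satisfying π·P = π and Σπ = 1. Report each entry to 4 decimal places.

π = [0.1856, 0.2022, 0.2759, 0.1778, 0.1585]

Balance equations π_j = Σ_i π_i·P[i][j]:
  π_0 = 1/4·π_0 + 1/6·π_1 + 1/12·π_2 + 1/6·π_3 + 1/3·π_4
  π_1 = 1/12·π_0 + 1/6·π_1 + 1/4·π_2 + 1/4·π_3 + 1/4·π_4
  π_2 = 5/12·π_0 + 1/4·π_1 + 1/3·π_2 + 1/6·π_3 + 1/6·π_4
  π_3 = 1/12·π_0 + 1/4·π_1 + 1/4·π_2 + 1/6·π_3 + 1/12·π_4
  normalize: π_0 + π_1 + π_2 + π_3 + π_4 = 1
Solving the linear system gives exactly π = [3607/19439, 3931/19439, 5363/19439, 3457/19439, 3081/19439].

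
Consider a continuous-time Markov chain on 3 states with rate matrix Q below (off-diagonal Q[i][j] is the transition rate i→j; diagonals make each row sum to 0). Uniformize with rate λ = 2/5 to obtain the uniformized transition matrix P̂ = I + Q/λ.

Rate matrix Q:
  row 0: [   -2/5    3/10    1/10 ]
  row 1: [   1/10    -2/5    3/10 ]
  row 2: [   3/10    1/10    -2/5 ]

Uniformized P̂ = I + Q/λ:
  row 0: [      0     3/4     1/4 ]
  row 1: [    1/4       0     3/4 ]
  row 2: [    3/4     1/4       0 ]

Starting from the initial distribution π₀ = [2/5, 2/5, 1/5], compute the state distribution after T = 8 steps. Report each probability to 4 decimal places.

π = [0.3331, 0.3377, 0.3292]

t=0: π = [0.4000, 0.4000, 0.2000]
t=1: π = [0.2500, 0.3500, 0.4000]
t=2: π = [0.3875, 0.2875, 0.3250]
t=3: π = [0.3156, 0.3719, 0.3125]
t=4: π = [0.3273, 0.3148, 0.3578]
t=5: π = [0.3471, 0.3350, 0.3180]
t=6: π = [0.3222, 0.3398, 0.3380]
t=7: π = [0.3384, 0.3262, 0.3354]
t=8: π = [0.3331, 0.3377, 0.3292]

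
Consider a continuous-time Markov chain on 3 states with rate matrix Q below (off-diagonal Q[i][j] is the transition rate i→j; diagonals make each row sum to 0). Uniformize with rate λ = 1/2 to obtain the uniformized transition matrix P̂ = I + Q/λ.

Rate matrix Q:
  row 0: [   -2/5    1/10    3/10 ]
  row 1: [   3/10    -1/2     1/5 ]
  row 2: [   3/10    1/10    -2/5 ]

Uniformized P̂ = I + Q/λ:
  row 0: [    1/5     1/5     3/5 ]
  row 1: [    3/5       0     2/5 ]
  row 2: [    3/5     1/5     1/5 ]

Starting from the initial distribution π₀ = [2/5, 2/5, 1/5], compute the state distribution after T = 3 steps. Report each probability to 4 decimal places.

π = [0.4304, 0.1648, 0.4048]

t=0: π = [0.4000, 0.4000, 0.2000]
t=1: π = [0.4400, 0.1200, 0.4400]
t=2: π = [0.4240, 0.1760, 0.4000]
t=3: π = [0.4304, 0.1648, 0.4048]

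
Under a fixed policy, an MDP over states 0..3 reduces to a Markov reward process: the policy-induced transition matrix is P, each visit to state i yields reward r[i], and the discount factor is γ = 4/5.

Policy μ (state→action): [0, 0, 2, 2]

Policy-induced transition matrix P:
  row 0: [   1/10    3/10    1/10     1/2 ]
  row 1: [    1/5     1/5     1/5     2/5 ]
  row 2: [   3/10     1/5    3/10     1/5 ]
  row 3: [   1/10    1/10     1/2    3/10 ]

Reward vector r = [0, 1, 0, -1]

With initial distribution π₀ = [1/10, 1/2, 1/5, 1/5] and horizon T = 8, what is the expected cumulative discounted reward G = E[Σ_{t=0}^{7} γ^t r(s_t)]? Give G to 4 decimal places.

G = -0.1584

t=0: π = [0.1000, 0.5000, 0.2000, 0.2000], E[r] = 0.3000, γ^t·E[r] = 0.300000, running G = 0.300000
t=1: π = [0.1900, 0.1900, 0.2700, 0.3500], E[r] = -0.1600, γ^t·E[r] = -0.128000, running G = 0.172000
t=2: π = [0.1730, 0.1840, 0.3130, 0.3300], E[r] = -0.1460, γ^t·E[r] = -0.093440, running G = 0.078560
t=3: π = [0.1810, 0.1843, 0.3130, 0.3217], E[r] = -0.1374, γ^t·E[r] = -0.070349, running G = 0.008211
t=4: π = [0.1810, 0.1859, 0.3097, 0.3233], E[r] = -0.1374, γ^t·E[r] = -0.056279, running G = -0.048068
t=5: π = [0.1805, 0.1858, 0.3099, 0.3238], E[r] = -0.1381, γ^t·E[r] = -0.045239, running G = -0.093307
t=6: π = [0.1806, 0.1857, 0.3101, 0.3237], E[r] = -0.1380, γ^t·E[r] = -0.036183, running G = -0.129490
t=7: π = [0.1806, 0.1857, 0.3101, 0.3237], E[r] = -0.1380, γ^t·E[r] = -0.028937, running G = -0.158427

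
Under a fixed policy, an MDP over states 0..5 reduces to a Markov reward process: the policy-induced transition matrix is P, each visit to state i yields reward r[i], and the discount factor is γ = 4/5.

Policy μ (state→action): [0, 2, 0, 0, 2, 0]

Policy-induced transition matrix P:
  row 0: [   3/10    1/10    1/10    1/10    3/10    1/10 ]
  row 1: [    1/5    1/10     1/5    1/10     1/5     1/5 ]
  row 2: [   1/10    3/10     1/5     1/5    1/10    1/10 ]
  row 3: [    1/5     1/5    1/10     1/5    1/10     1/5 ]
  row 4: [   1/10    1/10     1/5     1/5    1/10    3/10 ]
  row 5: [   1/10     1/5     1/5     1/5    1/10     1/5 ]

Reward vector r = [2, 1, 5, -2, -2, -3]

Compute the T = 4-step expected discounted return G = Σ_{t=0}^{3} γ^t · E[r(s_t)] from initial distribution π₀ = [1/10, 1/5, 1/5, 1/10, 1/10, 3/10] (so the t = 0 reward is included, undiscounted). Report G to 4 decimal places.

G = 0.4647

t=0: π = [0.1000, 0.2000, 0.2000, 0.1000, 0.1000, 0.3000], E[r] = 0.1000, γ^t·E[r] = 0.100000, running G = 0.100000
t=1: π = [0.1500, 0.1800, 0.1800, 0.1700, 0.1400, 0.1800], E[r] = 0.2200, γ^t·E[r] = 0.176000, running G = 0.276000
t=2: π = [0.1650, 0.1710, 0.1680, 0.1670, 0.1480, 0.1810], E[r] = 0.1680, γ^t·E[r] = 0.107520, running G = 0.383520
t=3: π = [0.1668, 0.1684, 0.1668, 0.1664, 0.1501, 0.1815], E[r] = 0.1585, γ^t·E[r] = 0.081152, running G = 0.464672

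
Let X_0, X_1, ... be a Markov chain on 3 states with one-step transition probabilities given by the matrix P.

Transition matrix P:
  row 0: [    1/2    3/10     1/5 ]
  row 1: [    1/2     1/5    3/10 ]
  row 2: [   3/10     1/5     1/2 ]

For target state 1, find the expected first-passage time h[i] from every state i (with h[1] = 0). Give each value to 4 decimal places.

First-step conditioning: h[1] = 0; for i ≠ 1, h[i] = 1 + Σ_k P[i][k]·h[k].
  h[0] = 1 + 1/2·h[0] + 1/5·h[2]
  h[2] = 1 + 3/10·h[0] + 1/2·h[2]
Solving the 2×2 linear system over states ≠ 1 gives exactly h = [70/19, 0, 80/19] (h[1] = 0 is the target).

h = [3.6842, 0.0000, 4.2105]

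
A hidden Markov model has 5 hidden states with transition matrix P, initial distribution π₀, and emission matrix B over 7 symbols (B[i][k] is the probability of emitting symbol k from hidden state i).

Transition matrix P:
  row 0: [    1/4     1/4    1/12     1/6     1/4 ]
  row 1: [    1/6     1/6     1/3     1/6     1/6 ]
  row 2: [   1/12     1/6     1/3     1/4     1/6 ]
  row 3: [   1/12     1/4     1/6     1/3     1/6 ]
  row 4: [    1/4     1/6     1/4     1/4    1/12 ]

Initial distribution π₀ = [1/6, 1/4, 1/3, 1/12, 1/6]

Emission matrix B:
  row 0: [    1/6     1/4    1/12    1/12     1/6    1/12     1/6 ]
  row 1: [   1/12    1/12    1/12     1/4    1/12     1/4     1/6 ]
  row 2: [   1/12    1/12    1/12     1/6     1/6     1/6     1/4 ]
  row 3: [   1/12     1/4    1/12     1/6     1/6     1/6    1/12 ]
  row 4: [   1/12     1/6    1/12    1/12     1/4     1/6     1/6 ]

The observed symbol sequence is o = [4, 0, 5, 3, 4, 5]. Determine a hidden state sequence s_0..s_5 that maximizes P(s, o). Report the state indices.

path = [4, 0, 1, 2, 2, 2]

t=0: δ = [2.778e-02, 2.083e-02, 5.556e-02, 1.389e-02, 4.167e-02]  (obs o_0=4)
t=1: δ = [1.736e-03, 7.716e-04, 1.543e-03, 1.157e-03, 7.716e-04]  ψ = [4, 2, 2, 2, 2]  (obs o_1=0)
t=2: δ = [3.617e-05, 1.085e-04, 8.573e-05, 6.430e-05, 7.234e-05]  ψ = [0, 0, 2, 2, 0]  (obs o_2=5)
t=3: δ = [1.507e-06, 4.521e-06, 6.028e-06, 3.572e-06, 1.507e-06]  ψ = [1, 1, 1, 2, 1]  (obs o_3=3)
t=4: δ = [1.256e-07, 8.372e-08, 3.349e-07, 2.512e-07, 2.512e-07]  ψ = [1, 2, 2, 2, 2]  (obs o_4=4)
t=5: δ = [5.233e-09, 1.570e-08, 1.861e-08, 1.395e-08, 9.303e-09]  ψ = [4, 3, 2, 2, 2]  (obs o_5=5)
backtrack: best end state = 2; path = [4, 0, 1, 2, 2, 2]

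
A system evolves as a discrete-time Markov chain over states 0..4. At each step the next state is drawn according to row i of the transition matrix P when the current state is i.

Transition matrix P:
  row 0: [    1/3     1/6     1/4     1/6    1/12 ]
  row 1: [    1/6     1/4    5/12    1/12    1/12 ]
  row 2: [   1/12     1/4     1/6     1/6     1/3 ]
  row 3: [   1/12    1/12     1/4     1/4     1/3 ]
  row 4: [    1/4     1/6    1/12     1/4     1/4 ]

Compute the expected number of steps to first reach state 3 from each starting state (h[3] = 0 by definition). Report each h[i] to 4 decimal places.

First-step conditioning: h[3] = 0; for i ≠ 3, h[i] = 1 + Σ_k P[i][k]·h[k].
  h[0] = 1 + 1/3·h[0] + 1/6·h[1] + 1/4·h[2] + 1/12·h[4]
  h[1] = 1 + 1/6·h[0] + 1/4·h[1] + 5/12·h[2] + 1/12·h[4]
  h[2] = 1 + 1/12·h[0] + 1/4·h[1] + 1/6·h[2] + 1/3·h[4]
  h[4] = 1 + 1/4·h[0] + 1/6·h[1] + 1/12·h[2] + 1/4·h[4]
Solving the 4×4 linear system over states ≠ 3 gives exactly h = [738/121, 73/11, 1453/242, 0, 1333/242] (h[3] = 0 is the target).

h = [6.0992, 6.6364, 6.0041, 0.0000, 5.5083]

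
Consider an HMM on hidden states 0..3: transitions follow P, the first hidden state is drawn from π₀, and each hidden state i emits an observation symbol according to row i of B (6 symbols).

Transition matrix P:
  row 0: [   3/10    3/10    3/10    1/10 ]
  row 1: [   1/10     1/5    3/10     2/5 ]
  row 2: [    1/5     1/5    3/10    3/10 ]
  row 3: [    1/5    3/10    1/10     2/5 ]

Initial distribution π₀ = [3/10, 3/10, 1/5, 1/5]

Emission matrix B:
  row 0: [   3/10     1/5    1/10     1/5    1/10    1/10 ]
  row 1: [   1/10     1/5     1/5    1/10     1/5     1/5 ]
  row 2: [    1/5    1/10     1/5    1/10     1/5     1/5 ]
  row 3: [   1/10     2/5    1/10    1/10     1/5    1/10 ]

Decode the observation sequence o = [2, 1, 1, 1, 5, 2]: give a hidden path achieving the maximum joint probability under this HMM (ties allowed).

t=0: δ = [3.000e-02, 6.000e-02, 4.000e-02, 2.000e-02]  (obs o_0=2)
t=1: δ = [1.800e-03, 2.400e-03, 1.800e-03, 9.600e-03]  ψ = [0, 1, 1, 1]  (obs o_1=1)
t=2: δ = [3.840e-04, 5.760e-04, 9.600e-05, 1.536e-03]  ψ = [3, 3, 3, 3]  (obs o_2=1)
t=3: δ = [6.144e-05, 9.216e-05, 1.728e-05, 2.458e-04]  ψ = [3, 3, 1, 3]  (obs o_3=1)
t=4: δ = [4.915e-06, 1.475e-05, 5.530e-06, 9.830e-06]  ψ = [3, 3, 1, 3]  (obs o_4=5)
t=5: δ = [1.966e-07, 5.898e-07, 8.847e-07, 5.898e-07]  ψ = [3, 1, 1, 1]  (obs o_5=2)
backtrack: best end state = 2; path = [1, 3, 3, 3, 1, 2]

path = [1, 3, 3, 3, 1, 2]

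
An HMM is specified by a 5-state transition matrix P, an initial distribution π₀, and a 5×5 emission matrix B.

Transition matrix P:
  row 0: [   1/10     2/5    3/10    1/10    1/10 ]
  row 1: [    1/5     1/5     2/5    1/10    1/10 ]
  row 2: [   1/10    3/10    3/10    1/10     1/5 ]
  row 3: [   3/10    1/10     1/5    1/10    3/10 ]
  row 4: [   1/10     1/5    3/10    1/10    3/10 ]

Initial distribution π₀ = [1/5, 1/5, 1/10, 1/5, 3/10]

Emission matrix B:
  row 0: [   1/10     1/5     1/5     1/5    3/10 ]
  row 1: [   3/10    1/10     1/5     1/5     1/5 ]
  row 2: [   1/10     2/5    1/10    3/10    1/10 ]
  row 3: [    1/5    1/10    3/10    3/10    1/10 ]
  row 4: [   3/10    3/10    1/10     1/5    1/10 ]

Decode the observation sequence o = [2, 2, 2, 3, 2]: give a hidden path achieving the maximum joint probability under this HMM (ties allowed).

path = [3, 0, 1, 2, 1]

t=0: δ = [4.000e-02, 4.000e-02, 1.000e-02, 6.000e-02, 3.000e-02]  (obs o_0=2)
t=1: δ = [3.600e-03, 3.200e-03, 1.600e-03, 1.800e-03, 1.800e-03]  ψ = [3, 0, 1, 3, 3]  (obs o_1=2)
t=2: δ = [1.280e-04, 2.880e-04, 1.280e-04, 1.080e-04, 5.400e-05]  ψ = [1, 0, 1, 0, 3]  (obs o_2=2)
t=3: δ = [1.152e-05, 1.152e-05, 3.456e-05, 8.640e-06, 6.480e-06]  ψ = [1, 1, 1, 1, 3]  (obs o_3=3)
t=4: δ = [6.912e-07, 2.074e-06, 1.037e-06, 1.037e-06, 6.912e-07]  ψ = [2, 2, 2, 2, 2]  (obs o_4=2)
backtrack: best end state = 1; path = [3, 0, 1, 2, 1]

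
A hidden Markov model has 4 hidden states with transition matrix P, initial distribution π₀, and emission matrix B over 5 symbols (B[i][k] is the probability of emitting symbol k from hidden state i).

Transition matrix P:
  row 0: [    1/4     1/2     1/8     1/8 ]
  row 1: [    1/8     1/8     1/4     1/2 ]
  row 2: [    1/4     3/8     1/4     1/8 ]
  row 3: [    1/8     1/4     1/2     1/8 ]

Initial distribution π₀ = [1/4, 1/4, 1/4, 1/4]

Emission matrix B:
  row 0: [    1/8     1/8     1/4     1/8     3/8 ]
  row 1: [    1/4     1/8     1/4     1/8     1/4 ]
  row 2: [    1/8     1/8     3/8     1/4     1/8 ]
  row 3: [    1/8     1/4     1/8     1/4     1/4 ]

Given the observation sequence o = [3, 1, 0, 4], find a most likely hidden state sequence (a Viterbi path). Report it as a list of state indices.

path = [3, 2, 1, 3]

t=0: δ = [3.125e-02, 3.125e-02, 6.250e-02, 6.250e-02]  (obs o_0=3)
t=1: δ = [1.953e-03, 2.930e-03, 3.906e-03, 3.906e-03]  ψ = [2, 2, 3, 1]  (obs o_1=1)
t=2: δ = [1.221e-04, 3.662e-04, 2.441e-04, 1.831e-04]  ψ = [2, 2, 3, 1]  (obs o_2=0)
t=3: δ = [2.289e-05, 2.289e-05, 1.144e-05, 4.578e-05]  ψ = [2, 2, 1, 1]  (obs o_3=4)
backtrack: best end state = 3; path = [3, 2, 1, 3]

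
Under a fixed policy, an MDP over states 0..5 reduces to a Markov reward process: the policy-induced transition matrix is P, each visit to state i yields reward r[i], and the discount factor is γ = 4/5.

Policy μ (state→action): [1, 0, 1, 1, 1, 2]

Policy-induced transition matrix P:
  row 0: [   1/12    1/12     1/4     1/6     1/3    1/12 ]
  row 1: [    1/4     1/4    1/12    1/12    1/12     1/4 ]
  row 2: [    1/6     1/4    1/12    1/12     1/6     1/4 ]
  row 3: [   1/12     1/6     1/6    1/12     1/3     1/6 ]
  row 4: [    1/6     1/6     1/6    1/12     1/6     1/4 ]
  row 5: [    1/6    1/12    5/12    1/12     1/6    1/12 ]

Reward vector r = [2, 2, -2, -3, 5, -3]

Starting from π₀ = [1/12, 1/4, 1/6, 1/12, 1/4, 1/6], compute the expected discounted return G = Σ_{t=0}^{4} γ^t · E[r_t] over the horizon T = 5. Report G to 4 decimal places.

G = 1.7239

t=0: π = [0.0833, 0.2500, 0.1667, 0.0833, 0.2500, 0.1667], E[r] = 0.8333, γ^t·E[r] = 0.833333, running G = 0.833333
t=1: π = [0.1736, 0.1806, 0.1806, 0.0903, 0.1736, 0.2014], E[r] = 0.3403, γ^t·E[r] = 0.272222, running G = 1.105556
t=2: π = [0.1597, 0.1655, 0.2014, 0.0978, 0.1956, 0.1800], E[r] = 0.3924, γ^t·E[r] = 0.251111, running G = 1.356667
t=3: π = [0.1590, 0.1689, 0.1944, 0.0966, 0.1958, 0.1852], E[r] = 0.4004, γ^t·E[r] = 0.205012, running G = 1.561679
t=4: π = [0.1594, 0.1683, 0.1959, 0.0966, 0.1952, 0.1846], E[r] = 0.3960, γ^t·E[r] = 0.162206, running G = 1.723885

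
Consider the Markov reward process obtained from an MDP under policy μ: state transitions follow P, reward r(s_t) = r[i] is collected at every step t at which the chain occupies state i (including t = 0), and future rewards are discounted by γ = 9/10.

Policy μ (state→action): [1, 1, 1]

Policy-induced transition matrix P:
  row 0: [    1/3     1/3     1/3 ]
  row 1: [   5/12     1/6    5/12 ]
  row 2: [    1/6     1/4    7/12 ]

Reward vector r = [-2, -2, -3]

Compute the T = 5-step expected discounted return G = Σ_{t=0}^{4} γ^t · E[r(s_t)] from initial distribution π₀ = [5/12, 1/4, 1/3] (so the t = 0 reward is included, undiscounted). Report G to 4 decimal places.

G = -9.9464

t=0: π = [0.4167, 0.2500, 0.3333], E[r] = -2.3333, γ^t·E[r] = -2.333333, running G = -2.333333
t=1: π = [0.2986, 0.2639, 0.4375], E[r] = -2.4375, γ^t·E[r] = -2.193750, running G = -4.527083
t=2: π = [0.2824, 0.2529, 0.4647], E[r] = -2.4647, γ^t·E[r] = -1.996406, running G = -6.523490
t=3: π = [0.2770, 0.2525, 0.4706], E[r] = -2.4706, γ^t·E[r] = -1.801055, running G = -8.324544
t=4: π = [0.2759, 0.2520, 0.4720], E[r] = -2.4720, γ^t·E[r] = -1.621891, running G = -9.946435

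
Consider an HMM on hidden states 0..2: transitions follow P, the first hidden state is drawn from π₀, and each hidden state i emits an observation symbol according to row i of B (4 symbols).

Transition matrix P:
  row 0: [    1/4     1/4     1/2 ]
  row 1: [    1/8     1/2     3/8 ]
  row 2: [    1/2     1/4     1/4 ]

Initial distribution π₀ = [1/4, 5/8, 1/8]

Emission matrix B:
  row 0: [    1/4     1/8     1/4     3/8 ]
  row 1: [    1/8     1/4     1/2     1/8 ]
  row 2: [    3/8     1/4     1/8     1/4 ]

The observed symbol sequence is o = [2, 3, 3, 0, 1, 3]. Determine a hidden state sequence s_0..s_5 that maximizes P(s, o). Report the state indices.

t=0: δ = [6.250e-02, 3.125e-01, 1.562e-02]  (obs o_0=2)
t=1: δ = [1.465e-02, 1.953e-02, 2.930e-02]  ψ = [1, 1, 1]  (obs o_1=3)
t=2: δ = [5.493e-03, 1.221e-03, 1.831e-03]  ψ = [2, 1, 0]  (obs o_2=3)
t=3: δ = [3.433e-04, 1.717e-04, 1.030e-03]  ψ = [0, 0, 0]  (obs o_3=0)
t=4: δ = [6.437e-05, 6.437e-05, 6.437e-05]  ψ = [2, 2, 2]  (obs o_4=1)
t=5: δ = [1.207e-05, 4.023e-06, 8.047e-06]  ψ = [2, 1, 0]  (obs o_5=3)
backtrack: best end state = 0; path = [1, 2, 0, 2, 2, 0]

path = [1, 2, 0, 2, 2, 0]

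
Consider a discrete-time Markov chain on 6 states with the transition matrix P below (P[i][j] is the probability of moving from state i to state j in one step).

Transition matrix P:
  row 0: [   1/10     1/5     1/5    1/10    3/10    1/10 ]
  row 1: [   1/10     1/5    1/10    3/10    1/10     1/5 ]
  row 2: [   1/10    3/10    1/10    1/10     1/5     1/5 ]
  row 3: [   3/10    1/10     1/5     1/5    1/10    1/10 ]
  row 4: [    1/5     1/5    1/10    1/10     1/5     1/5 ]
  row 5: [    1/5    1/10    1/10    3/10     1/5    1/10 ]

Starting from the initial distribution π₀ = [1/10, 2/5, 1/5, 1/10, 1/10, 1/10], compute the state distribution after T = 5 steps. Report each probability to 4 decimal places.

π = [0.1698, 0.1802, 0.1354, 0.1844, 0.1805, 0.1497]

t=0: π = [0.1000, 0.4000, 0.2000, 0.1000, 0.1000, 0.1000]
t=1: π = [0.1400, 0.2000, 0.1200, 0.2100, 0.1600, 0.1700]
t=2: π = [0.1750, 0.1740, 0.1350, 0.1950, 0.1730, 0.1480]
t=3: π = [0.1711, 0.1792, 0.1370, 0.1839, 0.1806, 0.1482]
t=4: π = [0.1697, 0.1805, 0.1355, 0.1839, 0.1808, 0.1497]
t=5: π = [0.1698, 0.1802, 0.1354, 0.1844, 0.1805, 0.1497]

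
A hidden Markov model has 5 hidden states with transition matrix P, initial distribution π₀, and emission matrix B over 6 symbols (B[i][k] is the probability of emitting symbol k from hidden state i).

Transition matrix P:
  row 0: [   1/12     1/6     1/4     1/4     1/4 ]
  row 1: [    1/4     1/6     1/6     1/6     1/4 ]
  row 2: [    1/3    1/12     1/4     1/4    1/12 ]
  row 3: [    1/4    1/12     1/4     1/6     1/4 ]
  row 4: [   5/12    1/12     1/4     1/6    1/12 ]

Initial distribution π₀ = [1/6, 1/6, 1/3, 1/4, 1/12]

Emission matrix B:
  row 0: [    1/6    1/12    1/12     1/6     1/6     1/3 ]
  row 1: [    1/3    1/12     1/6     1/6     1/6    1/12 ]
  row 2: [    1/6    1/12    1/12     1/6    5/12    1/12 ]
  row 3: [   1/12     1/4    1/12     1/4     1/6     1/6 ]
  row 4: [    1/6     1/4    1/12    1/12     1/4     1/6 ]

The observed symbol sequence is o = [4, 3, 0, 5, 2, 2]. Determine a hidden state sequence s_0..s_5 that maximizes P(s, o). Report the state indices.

t=0: δ = [2.778e-02, 2.778e-02, 1.389e-01, 4.167e-02, 2.083e-02]  (obs o_0=4)
t=1: δ = [7.716e-03, 1.929e-03, 5.787e-03, 8.681e-03, 9.645e-04]  ψ = [2, 2, 2, 2, 2]  (obs o_1=3)
t=2: δ = [3.617e-04, 4.287e-04, 3.617e-04, 1.608e-04, 3.617e-04]  ψ = [3, 0, 3, 0, 3]  (obs o_2=0)
t=3: δ = [5.023e-05, 5.954e-06, 7.535e-06, 1.507e-05, 1.786e-05]  ψ = [4, 1, 0, 0, 1]  (obs o_3=5)
t=4: δ = [6.202e-07, 1.395e-06, 1.047e-06, 1.047e-06, 1.047e-06]  ψ = [4, 0, 0, 0, 0]  (obs o_4=2)
t=5: δ = [3.634e-08, 3.876e-08, 2.180e-08, 2.180e-08, 2.907e-08]  ψ = [4, 1, 2, 2, 1]  (obs o_5=2)
backtrack: best end state = 1; path = [2, 3, 4, 0, 1, 1]

path = [2, 3, 4, 0, 1, 1]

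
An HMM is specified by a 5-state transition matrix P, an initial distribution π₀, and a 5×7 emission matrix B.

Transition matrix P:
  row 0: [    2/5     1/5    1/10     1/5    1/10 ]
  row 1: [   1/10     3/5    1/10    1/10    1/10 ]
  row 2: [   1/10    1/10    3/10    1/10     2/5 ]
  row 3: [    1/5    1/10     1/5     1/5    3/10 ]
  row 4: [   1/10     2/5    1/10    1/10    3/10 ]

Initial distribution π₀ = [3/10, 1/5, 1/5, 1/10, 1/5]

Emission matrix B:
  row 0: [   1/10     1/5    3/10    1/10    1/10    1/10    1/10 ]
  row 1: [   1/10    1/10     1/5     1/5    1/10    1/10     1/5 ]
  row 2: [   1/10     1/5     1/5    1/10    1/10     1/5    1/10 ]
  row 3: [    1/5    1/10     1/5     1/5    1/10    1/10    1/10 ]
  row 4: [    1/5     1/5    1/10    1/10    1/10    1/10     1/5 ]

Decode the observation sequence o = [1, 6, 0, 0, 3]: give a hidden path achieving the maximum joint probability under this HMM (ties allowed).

t=0: δ = [6.000e-02, 2.000e-02, 4.000e-02, 1.000e-02, 4.000e-02]  (obs o_0=1)
t=1: δ = [2.400e-03, 3.200e-03, 1.200e-03, 1.200e-03, 3.200e-03]  ψ = [0, 4, 2, 0, 2]  (obs o_1=6)
t=2: δ = [9.600e-05, 1.920e-04, 3.600e-05, 9.600e-05, 1.920e-04]  ψ = [0, 1, 2, 0, 4]  (obs o_2=0)
t=3: δ = [3.840e-06, 1.152e-05, 1.920e-06, 3.840e-06, 1.152e-05]  ψ = [0, 1, 1, 0, 4]  (obs o_3=0)
t=4: δ = [1.536e-07, 1.382e-06, 1.152e-07, 2.304e-07, 3.456e-07]  ψ = [0, 1, 1, 1, 4]  (obs o_4=3)
backtrack: best end state = 1; path = [4, 1, 1, 1, 1]

path = [4, 1, 1, 1, 1]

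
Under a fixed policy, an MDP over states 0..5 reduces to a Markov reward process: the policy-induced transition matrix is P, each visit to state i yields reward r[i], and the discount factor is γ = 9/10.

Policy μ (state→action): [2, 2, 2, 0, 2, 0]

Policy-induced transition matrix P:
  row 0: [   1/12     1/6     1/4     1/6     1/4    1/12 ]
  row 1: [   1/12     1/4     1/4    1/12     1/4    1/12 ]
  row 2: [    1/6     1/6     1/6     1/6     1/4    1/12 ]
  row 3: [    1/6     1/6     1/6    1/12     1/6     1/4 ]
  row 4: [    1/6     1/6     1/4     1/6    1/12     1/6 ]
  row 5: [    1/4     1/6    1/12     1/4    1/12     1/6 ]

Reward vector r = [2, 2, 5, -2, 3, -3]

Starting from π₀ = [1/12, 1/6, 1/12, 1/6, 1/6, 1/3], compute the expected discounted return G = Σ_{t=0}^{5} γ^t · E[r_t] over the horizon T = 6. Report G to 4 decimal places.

t=0: π = [0.0833, 0.1667, 0.0833, 0.1667, 0.1667, 0.3333], E[r] = 0.0833, γ^t·E[r] = 0.083333, running G = 0.083333
t=1: π = [0.1736, 0.1806, 0.1736, 0.1667, 0.1528, 0.1528], E[r] = 1.2431, γ^t·E[r] = 1.118750, running G = 1.202083
t=2: π = [0.1499, 0.1817, 0.1962, 0.1505, 0.1852, 0.1366], E[r] = 1.4890, γ^t·E[r] = 1.206094, running G = 2.408177
t=3: π = [0.1504, 0.1818, 0.1984, 0.1504, 0.1838, 0.1352], E[r] = 1.5013, γ^t·E[r] = 1.094449, running G = 3.502626
t=4: π = [0.1502, 0.1818, 0.1984, 0.1503, 0.1843, 0.1350], E[r] = 1.5036, γ^t·E[r] = 0.986494, running G = 4.489120
t=5: π = [0.1502, 0.1818, 0.1984, 0.1502, 0.1843, 0.1350], E[r] = 1.5037, γ^t·E[r] = 0.887938, running G = 5.377058

G = 5.3771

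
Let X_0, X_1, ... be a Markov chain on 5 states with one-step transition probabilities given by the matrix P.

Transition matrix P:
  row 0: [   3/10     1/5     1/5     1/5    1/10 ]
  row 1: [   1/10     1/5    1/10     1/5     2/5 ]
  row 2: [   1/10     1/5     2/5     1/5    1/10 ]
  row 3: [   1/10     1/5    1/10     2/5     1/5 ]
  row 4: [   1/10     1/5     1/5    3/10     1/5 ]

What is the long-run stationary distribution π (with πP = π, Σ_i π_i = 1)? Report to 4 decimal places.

π = [0.1250, 0.2000, 0.1905, 0.2761, 0.2085]

Balance equations π_j = Σ_i π_i·P[i][j]:
  π_0 = 3/10·π_0 + 1/10·π_1 + 1/10·π_2 + 1/10·π_3 + 1/10·π_4
  π_1 = 1/5·π_0 + 1/5·π_1 + 1/5·π_2 + 1/5·π_3 + 1/5·π_4
  π_2 = 1/5·π_0 + 1/10·π_1 + 2/5·π_2 + 1/10·π_3 + 1/5·π_4
  π_3 = 1/5·π_0 + 1/5·π_1 + 1/5·π_2 + 2/5·π_3 + 3/10·π_4
  normalize: π_0 + π_1 + π_2 + π_3 + π_4 = 1
Solving the linear system gives exactly π = [1/8, 1/5, 541/2840, 98/355, 74/355].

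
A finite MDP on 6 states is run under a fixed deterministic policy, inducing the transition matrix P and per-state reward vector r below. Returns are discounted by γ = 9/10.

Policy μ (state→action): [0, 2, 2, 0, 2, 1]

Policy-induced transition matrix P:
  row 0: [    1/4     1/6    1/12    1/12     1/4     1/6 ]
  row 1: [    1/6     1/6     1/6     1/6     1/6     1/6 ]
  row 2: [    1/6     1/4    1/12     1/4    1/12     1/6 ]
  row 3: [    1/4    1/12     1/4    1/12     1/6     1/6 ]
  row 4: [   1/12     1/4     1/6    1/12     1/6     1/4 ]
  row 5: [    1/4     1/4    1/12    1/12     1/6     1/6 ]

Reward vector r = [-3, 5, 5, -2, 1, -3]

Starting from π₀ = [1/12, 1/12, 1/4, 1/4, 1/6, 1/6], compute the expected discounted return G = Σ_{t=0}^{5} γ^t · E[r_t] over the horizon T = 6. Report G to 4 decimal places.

G = 2.2717

t=0: π = [0.0833, 0.0833, 0.2500, 0.2500, 0.1667, 0.1667], E[r] = 0.5833, γ^t·E[r] = 0.583333, running G = 0.583333
t=1: π = [0.1944, 0.1944, 0.1458, 0.1319, 0.1528, 0.1806], E[r] = 0.4653, γ^t·E[r] = 0.418750, running G = 1.002083
t=2: π = [0.1962, 0.1956, 0.1343, 0.1238, 0.1707, 0.1794], E[r] = 0.4456, γ^t·E[r] = 0.360938, running G = 1.363021
t=3: π = [0.1941, 0.1967, 0.1345, 0.1220, 0.1718, 0.1809], E[r] = 0.4590, γ^t·E[r] = 0.334617, running G = 1.697638
t=4: π = [0.1938, 0.1971, 0.1344, 0.1221, 0.1716, 0.1810], E[r] = 0.4605, γ^t·E[r] = 0.302139, running G = 1.999777
t=5: π = [0.1938, 0.1971, 0.1344, 0.1222, 0.1716, 0.1810], E[r] = 0.4605, γ^t·E[r] = 0.271937, running G = 2.271714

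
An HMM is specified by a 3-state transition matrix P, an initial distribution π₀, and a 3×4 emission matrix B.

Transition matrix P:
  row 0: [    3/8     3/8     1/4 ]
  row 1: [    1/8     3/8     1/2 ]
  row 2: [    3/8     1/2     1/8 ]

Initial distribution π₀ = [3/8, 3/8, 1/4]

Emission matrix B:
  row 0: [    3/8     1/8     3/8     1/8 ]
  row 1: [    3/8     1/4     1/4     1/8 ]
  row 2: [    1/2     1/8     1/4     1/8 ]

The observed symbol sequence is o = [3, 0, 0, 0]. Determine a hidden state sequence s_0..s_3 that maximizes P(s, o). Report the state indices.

t=0: δ = [4.688e-02, 4.688e-02, 3.125e-02]  (obs o_0=3)
t=1: δ = [6.592e-03, 6.592e-03, 1.172e-02]  ψ = [0, 0, 1]  (obs o_1=0)
t=2: δ = [1.648e-03, 2.197e-03, 1.648e-03]  ψ = [2, 2, 1]  (obs o_2=0)
t=3: δ = [2.317e-04, 3.090e-04, 5.493e-04]  ψ = [0, 1, 1]  (obs o_3=0)
backtrack: best end state = 2; path = [1, 2, 1, 2]

path = [1, 2, 1, 2]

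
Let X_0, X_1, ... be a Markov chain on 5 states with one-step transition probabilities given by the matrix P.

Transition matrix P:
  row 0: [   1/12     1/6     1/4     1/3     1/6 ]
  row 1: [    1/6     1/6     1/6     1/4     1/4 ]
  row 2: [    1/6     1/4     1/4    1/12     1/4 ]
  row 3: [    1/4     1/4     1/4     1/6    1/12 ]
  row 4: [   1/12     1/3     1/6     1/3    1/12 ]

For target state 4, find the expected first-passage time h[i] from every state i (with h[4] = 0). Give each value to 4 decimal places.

h = [5.4145, 4.9816, 4.8382, 5.7703, 0.0000]

First-step conditioning: h[4] = 0; for i ≠ 4, h[i] = 1 + Σ_k P[i][k]·h[k].
  h[0] = 1 + 1/12·h[0] + 1/6·h[1] + 1/4·h[2] + 1/3·h[3]
  h[1] = 1 + 1/6·h[0] + 1/6·h[1] + 1/6·h[2] + 1/4·h[3]
  h[2] = 1 + 1/6·h[0] + 1/4·h[1] + 1/4·h[2] + 1/12·h[3]
  h[3] = 1 + 1/4·h[0] + 1/4·h[1] + 1/4·h[2] + 1/6·h[3]
Solving the 4×4 linear system over states ≠ 4 gives exactly h = [24468/4519, 22512/4519, 21864/4519, 26076/4519, 0] (h[4] = 0 is the target).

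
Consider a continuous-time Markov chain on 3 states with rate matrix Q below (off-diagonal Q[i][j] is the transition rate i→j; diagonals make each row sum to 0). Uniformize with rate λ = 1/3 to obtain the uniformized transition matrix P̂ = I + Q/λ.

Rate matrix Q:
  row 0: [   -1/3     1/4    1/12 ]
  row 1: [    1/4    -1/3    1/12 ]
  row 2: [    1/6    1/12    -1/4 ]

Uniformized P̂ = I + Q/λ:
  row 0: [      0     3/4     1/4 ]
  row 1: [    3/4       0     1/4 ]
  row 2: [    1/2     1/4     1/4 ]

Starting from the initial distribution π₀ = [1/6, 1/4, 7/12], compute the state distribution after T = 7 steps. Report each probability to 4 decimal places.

t=0: π = [0.1667, 0.2500, 0.5833]
t=1: π = [0.4792, 0.2708, 0.2500]
t=2: π = [0.3281, 0.4219, 0.2500]
t=3: π = [0.4414, 0.3086, 0.2500]
t=4: π = [0.3564, 0.3936, 0.2500]
t=5: π = [0.4202, 0.3298, 0.2500]
t=6: π = [0.3724, 0.3776, 0.2500]
t=7: π = [0.4082, 0.3418, 0.2500]

π = [0.4082, 0.3418, 0.2500]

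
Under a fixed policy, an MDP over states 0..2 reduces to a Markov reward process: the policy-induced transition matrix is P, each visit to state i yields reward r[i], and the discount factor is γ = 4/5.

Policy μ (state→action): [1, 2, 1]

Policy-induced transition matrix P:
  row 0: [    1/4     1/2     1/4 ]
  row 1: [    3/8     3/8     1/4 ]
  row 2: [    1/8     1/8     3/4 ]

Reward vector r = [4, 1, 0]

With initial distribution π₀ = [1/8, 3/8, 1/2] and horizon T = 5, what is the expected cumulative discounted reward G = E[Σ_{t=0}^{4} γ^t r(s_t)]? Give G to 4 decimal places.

G = 3.6567

t=0: π = [0.1250, 0.3750, 0.5000], E[r] = 0.8750, γ^t·E[r] = 0.875000, running G = 0.875000
t=1: π = [0.2344, 0.2656, 0.5000], E[r] = 1.2031, γ^t·E[r] = 0.962500, running G = 1.837500
t=2: π = [0.2207, 0.2793, 0.5000], E[r] = 1.1621, γ^t·E[r] = 0.743750, running G = 2.581250
t=3: π = [0.2224, 0.2776, 0.5000], E[r] = 1.1672, γ^t·E[r] = 0.597625, running G = 3.178875
t=4: π = [0.2222, 0.2778, 0.5000], E[r] = 1.1666, γ^t·E[r] = 0.477838, running G = 3.656713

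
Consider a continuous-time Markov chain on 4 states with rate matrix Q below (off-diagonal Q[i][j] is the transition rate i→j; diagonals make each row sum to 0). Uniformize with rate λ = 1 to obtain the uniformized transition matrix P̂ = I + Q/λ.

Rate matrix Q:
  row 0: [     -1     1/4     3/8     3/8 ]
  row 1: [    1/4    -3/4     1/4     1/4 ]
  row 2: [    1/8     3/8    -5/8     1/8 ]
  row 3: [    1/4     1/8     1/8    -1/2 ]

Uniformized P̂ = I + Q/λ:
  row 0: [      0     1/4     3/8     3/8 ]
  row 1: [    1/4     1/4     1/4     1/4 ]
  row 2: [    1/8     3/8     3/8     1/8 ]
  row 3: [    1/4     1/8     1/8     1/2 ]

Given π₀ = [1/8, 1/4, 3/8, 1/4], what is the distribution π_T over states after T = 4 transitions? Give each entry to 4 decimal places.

t=0: π = [0.1250, 0.2500, 0.3750, 0.2500]
t=1: π = [0.1719, 0.2656, 0.2813, 0.2813]
t=2: π = [0.1719, 0.2500, 0.2715, 0.3066]
t=3: π = [0.1731, 0.2456, 0.2671, 0.3142]
t=4: π = [0.1733, 0.2441, 0.2657, 0.3168]

π = [0.1733, 0.2441, 0.2657, 0.3168]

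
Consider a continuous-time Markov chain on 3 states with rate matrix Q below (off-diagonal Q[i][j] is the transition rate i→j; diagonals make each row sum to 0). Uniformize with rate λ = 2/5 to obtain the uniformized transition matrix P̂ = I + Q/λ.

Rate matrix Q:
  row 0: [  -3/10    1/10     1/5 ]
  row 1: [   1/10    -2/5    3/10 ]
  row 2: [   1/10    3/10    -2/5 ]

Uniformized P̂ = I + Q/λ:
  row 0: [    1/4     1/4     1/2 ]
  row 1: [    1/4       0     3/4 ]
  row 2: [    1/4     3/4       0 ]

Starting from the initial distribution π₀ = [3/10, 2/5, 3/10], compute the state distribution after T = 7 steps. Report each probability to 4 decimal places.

t=0: π = [0.3000, 0.4000, 0.3000]
t=1: π = [0.2500, 0.3000, 0.4500]
t=2: π = [0.2500, 0.4000, 0.3500]
t=3: π = [0.2500, 0.3250, 0.4250]
t=4: π = [0.2500, 0.3813, 0.3688]
t=5: π = [0.2500, 0.3391, 0.4109]
t=6: π = [0.2500, 0.3707, 0.3793]
t=7: π = [0.2500, 0.3470, 0.4030]

π = [0.2500, 0.3470, 0.4030]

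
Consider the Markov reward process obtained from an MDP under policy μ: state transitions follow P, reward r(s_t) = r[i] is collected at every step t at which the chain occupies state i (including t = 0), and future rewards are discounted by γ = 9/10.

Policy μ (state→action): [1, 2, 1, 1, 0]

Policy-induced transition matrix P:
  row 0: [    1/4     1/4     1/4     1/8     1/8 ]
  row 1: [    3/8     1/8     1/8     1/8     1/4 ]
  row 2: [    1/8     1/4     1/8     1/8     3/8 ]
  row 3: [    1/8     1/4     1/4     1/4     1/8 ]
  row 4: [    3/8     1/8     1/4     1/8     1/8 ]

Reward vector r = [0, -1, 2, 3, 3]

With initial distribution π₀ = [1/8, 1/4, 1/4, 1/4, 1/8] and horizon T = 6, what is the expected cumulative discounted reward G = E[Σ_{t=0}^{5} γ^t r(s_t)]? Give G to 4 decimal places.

t=0: π = [0.1250, 0.2500, 0.2500, 0.2500, 0.1250], E[r] = 1.3750, γ^t·E[r] = 1.375000, running G = 1.375000
t=1: π = [0.2344, 0.2031, 0.1875, 0.1563, 0.2188], E[r] = 1.2969, γ^t·E[r] = 1.167188, running G = 2.542188
t=2: π = [0.2598, 0.1973, 0.2012, 0.1445, 0.1973], E[r] = 1.2305, γ^t·E[r] = 0.996680, running G = 3.538867
t=3: π = [0.2561, 0.2007, 0.2002, 0.1431, 0.2000], E[r] = 1.2288, γ^t·E[r] = 0.895766, running G = 4.434633
t=4: π = [0.2572, 0.1999, 0.1999, 0.1429, 0.2001], E[r] = 1.2289, γ^t·E[r] = 0.806289, running G = 5.240922
t=5: π = [0.2572, 0.2000, 0.2000, 0.1429, 0.2000], E[r] = 1.2285, γ^t·E[r] = 0.725431, running G = 5.966353

G = 5.9664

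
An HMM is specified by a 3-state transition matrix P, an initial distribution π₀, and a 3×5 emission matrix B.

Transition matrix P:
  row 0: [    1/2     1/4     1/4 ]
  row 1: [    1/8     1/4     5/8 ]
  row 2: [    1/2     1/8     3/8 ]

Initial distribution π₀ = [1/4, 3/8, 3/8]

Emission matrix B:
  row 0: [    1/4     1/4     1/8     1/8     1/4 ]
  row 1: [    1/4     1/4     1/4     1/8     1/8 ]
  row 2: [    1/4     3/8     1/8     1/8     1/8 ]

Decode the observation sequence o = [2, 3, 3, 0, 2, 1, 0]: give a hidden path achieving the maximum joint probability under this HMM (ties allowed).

t=0: δ = [3.125e-02, 9.375e-02, 4.688e-02]  (obs o_0=2)
t=1: δ = [2.930e-03, 2.930e-03, 7.324e-03]  ψ = [2, 1, 1]  (obs o_1=3)
t=2: δ = [4.578e-04, 1.144e-04, 3.433e-04]  ψ = [2, 2, 2]  (obs o_2=3)
t=3: δ = [5.722e-05, 2.861e-05, 3.219e-05]  ψ = [0, 0, 2]  (obs o_3=0)
t=4: δ = [3.576e-06, 3.576e-06, 2.235e-06]  ψ = [0, 0, 1]  (obs o_4=2)
t=5: δ = [4.470e-07, 2.235e-07, 8.382e-07]  ψ = [0, 0, 1]  (obs o_5=1)
t=6: δ = [1.048e-07, 2.794e-08, 7.858e-08]  ψ = [2, 0, 2]  (obs o_6=0)
backtrack: best end state = 0; path = [1, 2, 0, 0, 1, 2, 0]

path = [1, 2, 0, 0, 1, 2, 0]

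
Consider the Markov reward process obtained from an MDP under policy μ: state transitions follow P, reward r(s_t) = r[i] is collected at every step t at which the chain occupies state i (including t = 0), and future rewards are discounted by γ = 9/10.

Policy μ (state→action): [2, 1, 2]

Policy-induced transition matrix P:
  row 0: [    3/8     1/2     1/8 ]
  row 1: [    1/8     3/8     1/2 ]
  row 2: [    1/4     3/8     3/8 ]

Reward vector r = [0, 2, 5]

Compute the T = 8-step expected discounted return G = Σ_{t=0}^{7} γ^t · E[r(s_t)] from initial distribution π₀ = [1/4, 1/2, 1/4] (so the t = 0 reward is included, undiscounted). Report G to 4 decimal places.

t=0: π = [0.2500, 0.5000, 0.2500], E[r] = 2.2500, γ^t·E[r] = 2.250000, running G = 2.250000
t=1: π = [0.2188, 0.4063, 0.3750], E[r] = 2.6875, γ^t·E[r] = 2.418750, running G = 4.668750
t=2: π = [0.2266, 0.4023, 0.3711], E[r] = 2.6602, γ^t·E[r] = 2.154727, running G = 6.823477
t=3: π = [0.2280, 0.4033, 0.3687], E[r] = 2.6499, γ^t·E[r] = 1.931779, running G = 8.755255
t=4: π = [0.2281, 0.4035, 0.3684], E[r] = 2.6490, γ^t·E[r] = 1.738040, running G = 10.493296
t=5: π = [0.2281, 0.4035, 0.3684], E[r] = 2.6491, γ^t·E[r] = 1.564268, running G = 12.057563
t=6: π = [0.2281, 0.4035, 0.3684], E[r] = 2.6491, γ^t·E[r] = 1.407852, running G = 13.465415
t=7: π = [0.2281, 0.4035, 0.3684], E[r] = 2.6491, γ^t·E[r] = 1.267067, running G = 14.732482

G = 14.7325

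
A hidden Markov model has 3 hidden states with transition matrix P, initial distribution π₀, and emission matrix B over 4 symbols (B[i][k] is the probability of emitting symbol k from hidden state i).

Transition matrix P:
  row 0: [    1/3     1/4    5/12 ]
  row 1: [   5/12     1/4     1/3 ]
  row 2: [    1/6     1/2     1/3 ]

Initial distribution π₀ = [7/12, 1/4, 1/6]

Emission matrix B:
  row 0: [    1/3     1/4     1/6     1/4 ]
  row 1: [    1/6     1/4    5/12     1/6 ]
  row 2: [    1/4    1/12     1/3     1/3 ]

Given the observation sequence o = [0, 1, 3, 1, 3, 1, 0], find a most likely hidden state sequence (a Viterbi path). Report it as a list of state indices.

t=0: δ = [1.944e-01, 4.167e-02, 4.167e-02]  (obs o_0=0)
t=1: δ = [1.620e-02, 1.215e-02, 6.752e-03]  ψ = [0, 0, 0]  (obs o_1=1)
t=2: δ = [1.350e-03, 6.752e-04, 2.251e-03]  ψ = [0, 0, 0]  (obs o_2=3)
t=3: δ = [1.125e-04, 2.813e-04, 6.251e-05]  ψ = [0, 2, 2]  (obs o_3=1)
t=4: δ = [2.930e-05, 1.172e-05, 3.126e-05]  ψ = [1, 1, 1]  (obs o_4=3)
t=5: δ = [2.442e-06, 3.907e-06, 1.017e-06]  ψ = [0, 2, 0]  (obs o_5=1)
t=6: δ = [5.427e-07, 1.628e-07, 3.256e-07]  ψ = [1, 1, 1]  (obs o_6=0)
backtrack: best end state = 0; path = [0, 0, 2, 1, 2, 1, 0]

path = [0, 0, 2, 1, 2, 1, 0]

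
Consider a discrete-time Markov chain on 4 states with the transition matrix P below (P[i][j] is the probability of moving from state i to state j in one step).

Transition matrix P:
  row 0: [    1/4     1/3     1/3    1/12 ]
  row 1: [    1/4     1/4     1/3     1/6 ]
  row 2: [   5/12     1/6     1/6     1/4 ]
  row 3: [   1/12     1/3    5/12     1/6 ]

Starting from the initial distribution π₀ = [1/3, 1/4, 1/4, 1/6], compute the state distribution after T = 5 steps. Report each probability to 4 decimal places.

t=0: π = [0.3333, 0.2500, 0.2500, 0.1667]
t=1: π = [0.2639, 0.2708, 0.3056, 0.1597]
t=2: π = [0.2743, 0.2598, 0.2957, 0.1701]
t=3: π = [0.2709, 0.2624, 0.2982, 0.1685]
t=4: π = [0.2716, 0.2618, 0.2977, 0.1689]
t=5: π = [0.2715, 0.2619, 0.2978, 0.1688]

π = [0.2715, 0.2619, 0.2978, 0.1688]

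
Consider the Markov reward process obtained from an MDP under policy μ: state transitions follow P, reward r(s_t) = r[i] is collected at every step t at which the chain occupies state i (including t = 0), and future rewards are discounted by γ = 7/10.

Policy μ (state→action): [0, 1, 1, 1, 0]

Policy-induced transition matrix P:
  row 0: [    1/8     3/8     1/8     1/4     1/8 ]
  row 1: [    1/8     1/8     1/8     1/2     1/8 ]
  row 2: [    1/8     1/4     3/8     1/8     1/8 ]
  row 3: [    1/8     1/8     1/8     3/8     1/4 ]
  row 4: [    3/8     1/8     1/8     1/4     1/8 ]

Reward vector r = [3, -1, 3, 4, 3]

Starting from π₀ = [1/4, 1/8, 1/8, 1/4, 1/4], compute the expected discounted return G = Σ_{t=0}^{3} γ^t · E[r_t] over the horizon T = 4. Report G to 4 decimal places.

G = 6.6218

t=0: π = [0.2500, 0.1250, 0.1250, 0.2500, 0.2500], E[r] = 2.7500, γ^t·E[r] = 2.750000, running G = 2.750000
t=1: π = [0.1875, 0.2031, 0.1563, 0.2969, 0.1563], E[r] = 2.4844, γ^t·E[r] = 1.739063, running G = 4.489063
t=2: π = [0.1641, 0.1914, 0.1641, 0.3184, 0.1621], E[r] = 2.5527, γ^t·E[r] = 1.250840, running G = 5.739902
t=3: π = [0.1655, 0.1865, 0.1660, 0.3171, 0.1648], E[r] = 2.5710, γ^t·E[r] = 0.881868, running G = 6.621771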